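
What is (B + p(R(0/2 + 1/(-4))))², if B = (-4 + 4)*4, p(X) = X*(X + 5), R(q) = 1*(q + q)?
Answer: 81/16 ≈ 5.0625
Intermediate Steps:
R(q) = 2*q (R(q) = 1*(2*q) = 2*q)
p(X) = X*(5 + X)
B = 0 (B = 0*4 = 0)
(B + p(R(0/2 + 1/(-4))))² = (0 + (2*(0/2 + 1/(-4)))*(5 + 2*(0/2 + 1/(-4))))² = (0 + (2*(0*(½) + 1*(-¼)))*(5 + 2*(0*(½) + 1*(-¼))))² = (0 + (2*(0 - ¼))*(5 + 2*(0 - ¼)))² = (0 + (2*(-¼))*(5 + 2*(-¼)))² = (0 - (5 - ½)/2)² = (0 - ½*9/2)² = (0 - 9/4)² = (-9/4)² = 81/16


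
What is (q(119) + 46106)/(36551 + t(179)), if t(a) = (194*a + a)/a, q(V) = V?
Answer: 46225/36746 ≈ 1.2580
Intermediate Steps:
t(a) = 195 (t(a) = (195*a)/a = 195)
(q(119) + 46106)/(36551 + t(179)) = (119 + 46106)/(36551 + 195) = 46225/36746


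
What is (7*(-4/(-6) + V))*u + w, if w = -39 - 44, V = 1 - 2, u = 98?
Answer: -935/3 ≈ -311.67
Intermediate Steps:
V = -1
w = -83
(7*(-4/(-6) + V))*u + w = (7*(-4/(-6) - 1))*98 - 83 = (7*(-4*(-⅙) - 1))*98 - 83 = (7*(⅔ - 1))*98 - 83 = (7*(-⅓))*98 - 83 = -7/3*98 - 83 = -686/3 - 83 = -935/3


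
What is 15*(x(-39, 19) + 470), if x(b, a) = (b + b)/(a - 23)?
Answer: 14685/2 ≈ 7342.5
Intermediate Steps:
x(b, a) = 2*b/(-23 + a) (x(b, a) = (2*b)/(-23 + a) = 2*b/(-23 + a))
15*(x(-39, 19) + 470) = 15*(2*(-39)/(-23 + 19) + 470) = 15*(2*(-39)/(-4) + 470) = 15*(2*(-39)*(-1/4) + 470) = 15*(39/2 + 470) = 15*(979/2) = 14685/2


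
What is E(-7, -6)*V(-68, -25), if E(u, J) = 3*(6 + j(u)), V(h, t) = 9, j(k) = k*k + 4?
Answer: 1593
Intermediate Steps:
j(k) = 4 + k² (j(k) = k² + 4 = 4 + k²)
E(u, J) = 30 + 3*u² (E(u, J) = 3*(6 + (4 + u²)) = 3*(10 + u²) = 30 + 3*u²)
E(-7, -6)*V(-68, -25) = (30 + 3*(-7)²)*9 = (30 + 3*49)*9 = (30 + 147)*9 = 177*9 = 1593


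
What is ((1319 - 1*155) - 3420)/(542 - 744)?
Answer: 1128/101 ≈ 11.168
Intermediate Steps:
((1319 - 1*155) - 3420)/(542 - 744) = ((1319 - 155) - 3420)/(-202) = (1164 - 3420)*(-1/202) = -2256*(-1/202) = 1128/101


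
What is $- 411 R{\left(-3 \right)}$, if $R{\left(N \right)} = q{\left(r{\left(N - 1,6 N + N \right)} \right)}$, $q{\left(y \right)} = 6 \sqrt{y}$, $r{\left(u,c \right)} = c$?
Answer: $- 2466 i \sqrt{21} \approx - 11301.0 i$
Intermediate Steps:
$R{\left(N \right)} = 6 \sqrt{7} \sqrt{N}$ ($R{\left(N \right)} = 6 \sqrt{6 N + N} = 6 \sqrt{7 N} = 6 \sqrt{7} \sqrt{N}$)
$- 411 R{\left(-3 \right)} = - 411 \cdot 6 \sqrt{7} \sqrt{-3} = - 411 \cdot 6 \sqrt{7} i \sqrt{3} = - 411 \cdot 6 i \sqrt{21} = - 2466 i \sqrt{21}$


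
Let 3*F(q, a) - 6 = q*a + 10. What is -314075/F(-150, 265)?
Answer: 942225/39734 ≈ 23.713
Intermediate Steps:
F(q, a) = 16/3 + a*q/3 (F(q, a) = 2 + (q*a + 10)/3 = 2 + (a*q + 10)/3 = 2 + (10 + a*q)/3 = 2 + (10/3 + a*q/3) = 16/3 + a*q/3)
-314075/F(-150, 265) = -314075/(16/3 + (1/3)*265*(-150)) = -314075/(16/3 - 13250) = -314075/(-39734/3) = -314075*(-3/39734) = 942225/39734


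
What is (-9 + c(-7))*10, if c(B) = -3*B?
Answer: 120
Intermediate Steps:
(-9 + c(-7))*10 = (-9 - 3*(-7))*10 = (-9 + 21)*10 = 12*10 = 120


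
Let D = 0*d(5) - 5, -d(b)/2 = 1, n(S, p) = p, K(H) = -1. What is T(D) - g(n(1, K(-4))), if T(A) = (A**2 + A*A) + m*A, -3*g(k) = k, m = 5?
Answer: 74/3 ≈ 24.667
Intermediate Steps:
d(b) = -2 (d(b) = -2*1 = -2)
g(k) = -k/3
D = -5 (D = 0*(-2) - 5 = 0 - 5 = -5)
T(A) = 2*A**2 + 5*A (T(A) = (A**2 + A*A) + 5*A = (A**2 + A**2) + 5*A = 2*A**2 + 5*A)
T(D) - g(n(1, K(-4))) = -5*(5 + 2*(-5)) - (-1)*(-1)/3 = -5*(5 - 10) - 1*1/3 = -5*(-5) - 1/3 = 25 - 1/3 = 74/3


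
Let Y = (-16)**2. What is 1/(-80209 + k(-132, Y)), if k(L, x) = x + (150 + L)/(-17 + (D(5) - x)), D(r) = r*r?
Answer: -124/9914181 ≈ -1.2507e-5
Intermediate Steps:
D(r) = r**2
Y = 256
k(L, x) = x + (150 + L)/(8 - x) (k(L, x) = x + (150 + L)/(-17 + (5**2 - x)) = x + (150 + L)/(-17 + (25 - x)) = x + (150 + L)/(8 - x))
1/(-80209 + k(-132, Y)) = 1/(-80209 + (-150 + 256**2 - 1*(-132) - 8*256)/(-8 + 256)) = 1/(-80209 + (-150 + 65536 + 132 - 2048)/248) = 1/(-80209 + (1/248)*63470) = 1/(-80209 + 31735/124) = 1/(-9914181/124) = -124/9914181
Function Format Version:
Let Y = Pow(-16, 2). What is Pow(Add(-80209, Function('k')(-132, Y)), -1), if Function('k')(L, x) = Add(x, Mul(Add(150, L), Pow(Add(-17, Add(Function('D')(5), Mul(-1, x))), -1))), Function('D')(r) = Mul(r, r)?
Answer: Rational(-124, 9914181) ≈ -1.2507e-5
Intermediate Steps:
Function('D')(r) = Pow(r, 2)
Y = 256
Function('k')(L, x) = Add(x, Mul(Pow(Add(8, Mul(-1, x)), -1), Add(150, L))) (Function('k')(L, x) = Add(x, Mul(Add(150, L), Pow(Add(-17, Add(Pow(5, 2), Mul(-1, x))), -1))) = Add(x, Mul(Add(150, L), Pow(Add(-17, Add(25, Mul(-1, x))), -1))) = Add(x, Mul(Add(150, L), Pow(Add(8, Mul(-1, x)), -1))) = Add(x, Mul(Pow(Add(8, Mul(-1, x)), -1), Add(150, L))))
Pow(Add(-80209, Function('k')(-132, Y)), -1) = Pow(Add(-80209, Mul(Pow(Add(-8, 256), -1), Add(-150, Pow(256, 2), Mul(-1, -132), Mul(-8, 256)))), -1) = Pow(Add(-80209, Mul(Pow(248, -1), Add(-150, 65536, 132, -2048))), -1) = Pow(Add(-80209, Mul(Rational(1, 248), 63470)), -1) = Pow(Add(-80209, Rational(31735, 124)), -1) = Pow(Rational(-9914181, 124), -1) = Rational(-124, 9914181)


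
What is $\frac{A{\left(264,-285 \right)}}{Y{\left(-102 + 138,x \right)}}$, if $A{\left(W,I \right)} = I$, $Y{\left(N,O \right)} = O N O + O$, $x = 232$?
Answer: $- \frac{285}{1937896} \approx -0.00014707$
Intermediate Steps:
$Y{\left(N,O \right)} = O + N O^{2}$ ($Y{\left(N,O \right)} = N O O + O = N O^{2} + O = O + N O^{2}$)
$\frac{A{\left(264,-285 \right)}}{Y{\left(-102 + 138,x \right)}} = - \frac{285}{232 \left(1 + \left(-102 + 138\right) 232\right)} = - \frac{285}{232 \left(1 + 36 \cdot 232\right)} = - \frac{285}{232 \left(1 + 8352\right)} = - \frac{285}{232 \cdot 8353} = - \frac{285}{1937896}$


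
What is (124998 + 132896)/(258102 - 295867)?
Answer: -2834/415 ≈ -6.8289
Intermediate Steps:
(124998 + 132896)/(258102 - 295867) = 257894/(-37765) = 257894*(-1/37765) = -2834/415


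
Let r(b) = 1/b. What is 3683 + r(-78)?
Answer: 287273/78 ≈ 3683.0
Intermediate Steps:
3683 + r(-78) = 3683 + 1/(-78) = 3683 - 1/78 = 287273/78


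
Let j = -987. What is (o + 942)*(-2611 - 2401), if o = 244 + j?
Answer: -997388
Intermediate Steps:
o = -743 (o = 244 - 987 = -743)
(o + 942)*(-2611 - 2401) = (-743 + 942)*(-2611 - 2401) = 199*(-5012) = -997388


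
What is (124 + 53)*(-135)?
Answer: -23895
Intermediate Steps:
(124 + 53)*(-135) = 177*(-135) = -23895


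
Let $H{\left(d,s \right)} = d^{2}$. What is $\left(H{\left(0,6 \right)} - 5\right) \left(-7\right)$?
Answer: $35$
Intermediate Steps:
$\left(H{\left(0,6 \right)} - 5\right) \left(-7\right) = \left(0^{2} - 5\right) \left(-7\right) = \left(0 - 5\right) \left(-7\right) = \left(-5\right) \left(-7\right) = 35$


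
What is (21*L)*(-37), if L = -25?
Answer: 19425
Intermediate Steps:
(21*L)*(-37) = (21*(-25))*(-37) = -525*(-37) = 19425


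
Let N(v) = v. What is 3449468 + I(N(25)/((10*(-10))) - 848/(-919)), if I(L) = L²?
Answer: 46612584412497/13512976 ≈ 3.4495e+6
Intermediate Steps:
3449468 + I(N(25)/((10*(-10))) - 848/(-919)) = 3449468 + (25/((10*(-10))) - 848/(-919))² = 3449468 + (25/(-100) - 848*(-1/919))² = 3449468 + (25*(-1/100) + 848/919)² = 3449468 + (-¼ + 848/919)² = 3449468 + (2473/3676)² = 3449468 + 6115729/13512976 = 46612584412497/13512976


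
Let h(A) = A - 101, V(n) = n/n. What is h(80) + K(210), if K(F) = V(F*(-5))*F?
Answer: 189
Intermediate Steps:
V(n) = 1
K(F) = F (K(F) = 1*F = F)
h(A) = -101 + A
h(80) + K(210) = (-101 + 80) + 210 = -21 + 210 = 189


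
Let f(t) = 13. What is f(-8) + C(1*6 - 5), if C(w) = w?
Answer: 14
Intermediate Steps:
f(-8) + C(1*6 - 5) = 13 + (1*6 - 5) = 13 + (6 - 5) = 13 + 1 = 14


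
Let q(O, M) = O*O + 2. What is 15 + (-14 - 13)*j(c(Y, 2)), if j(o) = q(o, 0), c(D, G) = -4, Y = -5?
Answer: -471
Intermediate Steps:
q(O, M) = 2 + O² (q(O, M) = O² + 2 = 2 + O²)
j(o) = 2 + o²
15 + (-14 - 13)*j(c(Y, 2)) = 15 + (-14 - 13)*(2 + (-4)²) = 15 - 27*(2 + 16) = 15 - 27*18 = 15 - 486 = -471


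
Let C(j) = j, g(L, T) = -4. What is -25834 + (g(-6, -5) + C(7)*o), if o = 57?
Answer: -25439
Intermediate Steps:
-25834 + (g(-6, -5) + C(7)*o) = -25834 + (-4 + 7*57) = -25834 + (-4 + 399) = -25834 + 395 = -25439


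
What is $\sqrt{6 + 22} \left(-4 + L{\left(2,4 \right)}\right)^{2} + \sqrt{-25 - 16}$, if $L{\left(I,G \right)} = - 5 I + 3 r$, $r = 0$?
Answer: $392 \sqrt{7} + i \sqrt{41} \approx 1037.1 + 6.4031 i$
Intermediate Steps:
$L{\left(I,G \right)} = - 5 I$ ($L{\left(I,G \right)} = - 5 I + 3 \cdot 0 = - 5 I + 0 = - 5 I$)
$\sqrt{6 + 22} \left(-4 + L{\left(2,4 \right)}\right)^{2} + \sqrt{-25 - 16} = \sqrt{6 + 22} \left(-4 - 10\right)^{2} + \sqrt{-25 - 16} = \sqrt{28} \left(-4 - 10\right)^{2} + \sqrt{-41} = 2 \sqrt{7} \left(-14\right)^{2} + i \sqrt{41} = 2 \sqrt{7} \cdot 196 + i \sqrt{41} = 392 \sqrt{7} + i \sqrt{41}$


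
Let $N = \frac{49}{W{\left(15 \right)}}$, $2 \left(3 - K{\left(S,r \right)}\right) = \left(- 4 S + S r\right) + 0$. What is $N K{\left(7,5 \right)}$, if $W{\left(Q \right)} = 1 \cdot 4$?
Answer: $- \frac{49}{8} \approx -6.125$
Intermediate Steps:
$W{\left(Q \right)} = 4$
$K{\left(S,r \right)} = 3 + 2 S - \frac{S r}{2}$ ($K{\left(S,r \right)} = 3 - \frac{\left(- 4 S + S r\right) + 0}{2} = 3 - \frac{- 4 S + S r}{2} = 3 - \left(- 2 S + \frac{S r}{2}\right) = 3 + 2 S - \frac{S r}{2}$)
$N = \frac{49}{4} \approx 12.25$
$N K{\left(7,5 \right)} = \frac{49 \left(3 + 2 \cdot 7 - \frac{7}{2} \cdot 5\right)}{4} = \frac{49 \left(3 + 14 - \frac{35}{2}\right)}{4} = \frac{49}{4} \left(- \frac{1}{2}\right) = - \frac{49}{8}$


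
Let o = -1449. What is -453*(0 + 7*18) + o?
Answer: -58527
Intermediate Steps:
-453*(0 + 7*18) + o = -453*(0 + 7*18) - 1449 = -453*(0 + 126) - 1449 = -453*126 - 1449 = -57078 - 1449 = -58527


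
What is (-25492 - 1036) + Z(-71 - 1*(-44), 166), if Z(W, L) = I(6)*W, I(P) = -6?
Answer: -26366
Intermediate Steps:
Z(W, L) = -6*W
(-25492 - 1036) + Z(-71 - 1*(-44), 166) = (-25492 - 1036) - 6*(-71 - 1*(-44)) = -26528 - 6*(-71 + 44) = -26528 - 6*(-27) = -26528 + 162 = -26366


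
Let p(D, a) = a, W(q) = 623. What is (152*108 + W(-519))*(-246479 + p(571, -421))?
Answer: -4206929100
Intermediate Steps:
(152*108 + W(-519))*(-246479 + p(571, -421)) = (152*108 + 623)*(-246479 - 421) = (16416 + 623)*(-246900) = 17039*(-246900) = -4206929100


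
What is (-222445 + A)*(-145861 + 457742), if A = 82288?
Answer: -43712305317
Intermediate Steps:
(-222445 + A)*(-145861 + 457742) = (-222445 + 82288)*(-145861 + 457742) = -140157*311881 = -43712305317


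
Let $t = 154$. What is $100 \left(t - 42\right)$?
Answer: $11200$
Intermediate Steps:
$100 \left(t - 42\right) = 100 \left(154 - 42\right) = 100 \cdot 112 = 11200$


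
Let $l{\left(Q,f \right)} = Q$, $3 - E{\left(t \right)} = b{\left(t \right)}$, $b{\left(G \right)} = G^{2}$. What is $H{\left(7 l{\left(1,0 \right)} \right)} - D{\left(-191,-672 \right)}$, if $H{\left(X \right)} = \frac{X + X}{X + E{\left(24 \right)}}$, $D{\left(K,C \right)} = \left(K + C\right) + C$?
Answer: $\frac{434398}{283} \approx 1535.0$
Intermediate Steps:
$E{\left(t \right)} = 3 - t^{2}$
$D{\left(K,C \right)} = K + 2 C$ ($D{\left(K,C \right)} = \left(C + K\right) + C = K + 2 C$)
$H{\left(X \right)} = \frac{2 X}{-573 + X}$ ($H{\left(X \right)} = \frac{X + X}{X + \left(3 - 24^{2}\right)} = \frac{2 X}{X + \left(3 - 576\right)} = \frac{2 X}{X - 573} = \frac{2 X}{-573 + X}$)
$H{\left(7 l{\left(1,0 \right)} \right)} - D{\left(-191,-672 \right)} = \frac{2 \cdot 7 \cdot 1}{-573 + 7 \cdot 1} - \left(-191 + 2 \left(-672\right)\right) = 2 \cdot 7 \frac{1}{-573 + 7} - \left(-191 - 1344\right) = 2 \cdot 7 \frac{1}{-566} - -1535 = 2 \cdot 7 \left(- \frac{1}{566}\right) + 1535 = - \frac{7}{283} + 1535 = \frac{434398}{283}$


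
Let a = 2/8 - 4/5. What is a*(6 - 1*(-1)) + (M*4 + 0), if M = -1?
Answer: -157/20 ≈ -7.8500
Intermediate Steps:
a = -11/20 (a = 2*(1/8) - 4*1/5 = 1/4 - 4/5 = -11/20 ≈ -0.55000)
a*(6 - 1*(-1)) + (M*4 + 0) = -11*(6 - 1*(-1))/20 + (-1*4 + 0) = -11*(6 + 1)/20 + (-4 + 0) = -11/20*7 - 4 = -77/20 - 4 = -157/20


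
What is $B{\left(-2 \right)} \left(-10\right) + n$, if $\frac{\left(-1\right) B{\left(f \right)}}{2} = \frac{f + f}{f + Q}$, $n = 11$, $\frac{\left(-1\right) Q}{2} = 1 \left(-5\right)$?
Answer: $1$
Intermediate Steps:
$Q = 10$ ($Q = - 2 \cdot 1 \left(-5\right) = \left(-2\right) \left(-5\right) = 10$)
$B{\left(f \right)} = - \frac{4 f}{10 + f}$ ($B{\left(f \right)} = - 2 \frac{f + f}{f + 10} = - 2 \frac{2 f}{10 + f} = - \frac{4 f}{10 + f}$)
$B{\left(-2 \right)} \left(-10\right) + n = \left(-4\right) \left(-2\right) \frac{1}{10 - 2} \left(-10\right) + 11 = \left(-4\right) \left(-2\right) \frac{1}{8} \left(-10\right) + 11 = 1 \left(-10\right) + 11 = -10 + 11 = 1$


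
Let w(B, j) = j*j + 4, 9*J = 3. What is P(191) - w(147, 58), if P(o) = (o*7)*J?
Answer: -8767/3 ≈ -2922.3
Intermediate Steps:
J = 1/3 (J = (1/9)*3 = 1/3 ≈ 0.33333)
w(B, j) = 4 + j**2 (w(B, j) = j**2 + 4 = 4 + j**2)
P(o) = 7*o/3 (P(o) = (o*7)*(1/3) = (7*o)*(1/3) = 7*o/3)
P(191) - w(147, 58) = (7/3)*191 - (4 + 58**2) = 1337/3 - (4 + 3364) = 1337/3 - 1*3368 = 1337/3 - 3368 = -8767/3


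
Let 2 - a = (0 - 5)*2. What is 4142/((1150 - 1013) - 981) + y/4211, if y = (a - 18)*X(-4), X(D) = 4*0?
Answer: -2071/422 ≈ -4.9076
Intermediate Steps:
X(D) = 0
a = 12 (a = 2 - (0 - 5)*2 = 2 - (-5)*2 = 2 - 1*(-10) = 2 + 10 = 12)
y = 0 (y = (12 - 18)*0 = -6*0 = 0)
4142/((1150 - 1013) - 981) + y/4211 = 4142/((1150 - 1013) - 981) + 0/4211 = 4142/(137 - 981) + 0*(1/4211) = 4142/(-844) + 0 = 4142*(-1/844) + 0 = -2071/422 + 0 = -2071/422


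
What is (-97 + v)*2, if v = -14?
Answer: -222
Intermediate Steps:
(-97 + v)*2 = (-97 - 14)*2 = -111*2 = -222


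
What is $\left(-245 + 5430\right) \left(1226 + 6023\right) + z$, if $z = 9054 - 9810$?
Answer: $37585309$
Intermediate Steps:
$z = -756$
$\left(-245 + 5430\right) \left(1226 + 6023\right) + z = \left(-245 + 5430\right) \left(1226 + 6023\right) - 756 = 5185 \cdot 7249 - 756 = 37586065 - 756 = 37585309$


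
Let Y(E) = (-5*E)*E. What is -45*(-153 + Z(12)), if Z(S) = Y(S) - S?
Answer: 39825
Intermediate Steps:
Y(E) = -5*E²
Z(S) = -S - 5*S² (Z(S) = -5*S² - S = -S - 5*S²)
-45*(-153 + Z(12)) = -45*(-153 + 12*(-1 - 5*12)) = -45*(-153 + 12*(-1 - 60)) = -45*(-153 + 12*(-61)) = -45*(-153 - 732) = -45*(-885) = 39825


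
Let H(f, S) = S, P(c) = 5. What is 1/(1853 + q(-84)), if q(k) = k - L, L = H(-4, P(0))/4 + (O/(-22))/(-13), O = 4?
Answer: 572/1011145 ≈ 0.00056570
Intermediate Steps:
L = 723/572 (L = 5/4 + (4/(-22))/(-13) = 5*(¼) + (4*(-1/22))*(-1/13) = 5/4 - 2/11*(-1/13) = 5/4 + 2/143 = 723/572 ≈ 1.2640)
q(k) = -723/572 + k (q(k) = k - 1*723/572 = k - 723/572 = -723/572 + k)
1/(1853 + q(-84)) = 1/(1853 + (-723/572 - 84)) = 1/(1853 - 48771/572) = 1/(1011145/572) = 572/1011145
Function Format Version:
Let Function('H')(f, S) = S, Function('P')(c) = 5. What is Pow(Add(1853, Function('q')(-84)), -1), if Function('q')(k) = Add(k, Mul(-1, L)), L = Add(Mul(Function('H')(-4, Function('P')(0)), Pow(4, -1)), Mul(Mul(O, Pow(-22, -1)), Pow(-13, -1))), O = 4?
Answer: Rational(572, 1011145) ≈ 0.00056570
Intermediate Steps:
L = Rational(723, 572) (L = Add(Mul(5, Pow(4, -1)), Mul(Mul(4, Pow(-22, -1)), Pow(-13, -1))) = Add(Mul(5, Rational(1, 4)), Mul(Mul(4, Rational(-1, 22)), Rational(-1, 13))) = Add(Rational(5, 4), Mul(Rational(-2, 11), Rational(-1, 13))) = Add(Rational(5, 4), Rational(2, 143)) = Rational(723, 572) ≈ 1.2640)
Function('q')(k) = Add(Rational(-723, 572), k) (Function('q')(k) = Add(k, Mul(-1, Rational(723, 572))) = Add(k, Rational(-723, 572)) = Add(Rational(-723, 572), k))
Pow(Add(1853, Function('q')(-84)), -1) = Pow(Add(1853, Add(Rational(-723, 572), -84)), -1) = Pow(Add(1853, Rational(-48771, 572)), -1) = Pow(Rational(1011145, 572), -1) = Rational(572, 1011145)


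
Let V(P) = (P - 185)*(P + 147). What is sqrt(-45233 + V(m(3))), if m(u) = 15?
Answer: I*sqrt(72773) ≈ 269.76*I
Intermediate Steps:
V(P) = (-185 + P)*(147 + P)
sqrt(-45233 + V(m(3))) = sqrt(-45233 + (-27195 + 15**2 - 38*15)) = sqrt(-45233 + (-27195 + 225 - 570)) = sqrt(-45233 - 27540) = sqrt(-72773) = I*sqrt(72773)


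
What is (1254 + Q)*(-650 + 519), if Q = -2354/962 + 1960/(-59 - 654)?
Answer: -56104824231/342953 ≈ -1.6359e+5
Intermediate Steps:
Q = -1781961/342953 (Q = -2354*1/962 + 1960/(-713) = -1177/481 + 1960*(-1/713) = -1177/481 - 1960/713 = -1781961/342953 ≈ -5.1959)
(1254 + Q)*(-650 + 519) = (1254 - 1781961/342953)*(-650 + 519) = (428281101/342953)*(-131) = -56104824231/342953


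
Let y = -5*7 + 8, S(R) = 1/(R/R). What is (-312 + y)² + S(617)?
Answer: 114922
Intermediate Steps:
S(R) = 1 (S(R) = 1/1 = 1)
y = -27 (y = -35 + 8 = -27)
(-312 + y)² + S(617) = (-312 - 27)² + 1 = (-339)² + 1 = 114921 + 1 = 114922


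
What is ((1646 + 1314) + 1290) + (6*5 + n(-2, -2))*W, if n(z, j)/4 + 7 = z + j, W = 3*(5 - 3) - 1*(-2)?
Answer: 4138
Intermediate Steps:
W = 8 (W = 3*2 + 2 = 6 + 2 = 8)
n(z, j) = -28 + 4*j + 4*z (n(z, j) = -28 + 4*(z + j) = -28 + 4*(j + z) = -28 + (4*j + 4*z) = -28 + 4*j + 4*z)
((1646 + 1314) + 1290) + (6*5 + n(-2, -2))*W = ((1646 + 1314) + 1290) + (6*5 + (-28 + 4*(-2) + 4*(-2)))*8 = (2960 + 1290) + (30 + (-28 - 8 - 8))*8 = 4250 + (30 - 44)*8 = 4250 - 14*8 = 4250 - 112 = 4138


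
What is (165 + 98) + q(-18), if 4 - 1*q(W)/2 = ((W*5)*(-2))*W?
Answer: 6751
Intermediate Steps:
q(W) = 8 + 20*W**2 (q(W) = 8 - 2*(W*5)*(-2)*W = 8 - 2*(5*W)*(-2)*W = 8 - 2*(-10*W)*W = 8 - (-20)*W**2 = 8 + 20*W**2)
(165 + 98) + q(-18) = (165 + 98) + (8 + 20*(-18)**2) = 263 + (8 + 20*324) = 263 + (8 + 6480) = 263 + 6488 = 6751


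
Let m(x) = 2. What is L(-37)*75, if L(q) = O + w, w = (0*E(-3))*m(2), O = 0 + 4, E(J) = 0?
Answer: 300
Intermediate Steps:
O = 4
w = 0 (w = (0*0)*2 = 0*2 = 0)
L(q) = 4 (L(q) = 4 + 0 = 4)
L(-37)*75 = 4*75 = 300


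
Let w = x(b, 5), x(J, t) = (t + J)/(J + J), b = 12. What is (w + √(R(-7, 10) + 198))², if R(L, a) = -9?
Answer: 109153/576 + 17*√21/4 ≈ 208.98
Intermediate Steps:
x(J, t) = (J + t)/(2*J) (x(J, t) = (J + t)/((2*J)) = (J + t)*(1/(2*J)) = (J + t)/(2*J))
w = 17/24 (w = (½)*(12 + 5)/12 = (½)*(1/12)*17 = 17/24 ≈ 0.70833)
(w + √(R(-7, 10) + 198))² = (17/24 + √(-9 + 198))² = (17/24 + √189)² = (17/24 + 3*√21)²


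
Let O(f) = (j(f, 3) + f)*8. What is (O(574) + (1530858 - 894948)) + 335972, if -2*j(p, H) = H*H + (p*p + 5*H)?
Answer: -341526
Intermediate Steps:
j(p, H) = -5*H/2 - H²/2 - p²/2 (j(p, H) = -(H*H + (p*p + 5*H))/2 = -(H² + (p² + 5*H))/2 = -(H² + p² + 5*H)/2 = -5*H/2 - H²/2 - p²/2)
O(f) = -96 - 4*f² + 8*f (O(f) = ((-5/2*3 - ½*3² - f²/2) + f)*8 = ((-15/2 - ½*9 - f²/2) + f)*8 = ((-15/2 - 9/2 - f²/2) + f)*8 = ((-12 - f²/2) + f)*8 = (-12 + f - f²/2)*8 = -96 - 4*f² + 8*f)
(O(574) + (1530858 - 894948)) + 335972 = ((-96 - 4*574² + 8*574) + (1530858 - 894948)) + 335972 = ((-96 - 4*329476 + 4592) + 635910) + 335972 = ((-96 - 1317904 + 4592) + 635910) + 335972 = (-1313408 + 635910) + 335972 = -677498 + 335972 = -341526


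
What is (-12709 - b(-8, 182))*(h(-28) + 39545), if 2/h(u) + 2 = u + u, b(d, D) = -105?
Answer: -14454317616/29 ≈ -4.9842e+8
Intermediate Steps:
h(u) = 2/(-2 + 2*u) (h(u) = 2/(-2 + (u + u)) = 2/(-2 + 2*u))
(-12709 - b(-8, 182))*(h(-28) + 39545) = (-12709 - 1*(-105))*(1/(-1 - 28) + 39545) = (-12709 + 105)*(1/(-29) + 39545) = -12604*(-1/29 + 39545) = -12604*1146804/29 = -14454317616/29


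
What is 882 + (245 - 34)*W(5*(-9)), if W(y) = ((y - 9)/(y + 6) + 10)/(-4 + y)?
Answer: 530606/637 ≈ 832.98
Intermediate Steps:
W(y) = (10 + (-9 + y)/(6 + y))/(-4 + y) (W(y) = ((-9 + y)/(6 + y) + 10)/(-4 + y) = (10 + (-9 + y)/(6 + y))/(-4 + y))
882 + (245 - 34)*W(5*(-9)) = 882 + (245 - 34)*((51 + 11*(5*(-9)))/(-24 + (5*(-9))**2 + 2*(5*(-9)))) = 882 + 211*((51 + 11*(-45))/(-24 + (-45)**2 + 2*(-45))) = 882 + 211*((51 - 495)/(-24 + 2025 - 90)) = 882 + 211*(-444/1911) = 882 + 211*((1/1911)*(-444)) = 882 + 211*(-148/637) = 882 - 31228/637 = 530606/637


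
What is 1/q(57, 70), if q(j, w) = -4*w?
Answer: -1/280 ≈ -0.0035714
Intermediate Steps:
1/q(57, 70) = 1/(-4*70) = 1/(-280) = -1/280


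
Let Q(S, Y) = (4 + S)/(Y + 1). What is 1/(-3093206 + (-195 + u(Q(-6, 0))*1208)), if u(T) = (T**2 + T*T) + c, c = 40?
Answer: -1/3035417 ≈ -3.2944e-7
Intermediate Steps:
Q(S, Y) = (4 + S)/(1 + Y)
u(T) = 40 + 2*T**2 (u(T) = (T**2 + T*T) + 40 = (T**2 + T**2) + 40 = 2*T**2 + 40 = 40 + 2*T**2)
1/(-3093206 + (-195 + u(Q(-6, 0))*1208)) = 1/(-3093206 + (-195 + (40 + 2*((4 - 6)/(1 + 0))**2)*1208)) = 1/(-3093206 + (-195 + (40 + 2*(-2/1)**2)*1208)) = 1/(-3093206 + (-195 + (40 + 2*(1*(-2))**2)*1208)) = 1/(-3093206 + (-195 + (40 + 2*(-2)**2)*1208)) = 1/(-3093206 + (-195 + (40 + 2*4)*1208)) = 1/(-3093206 + (-195 + (40 + 8)*1208)) = 1/(-3093206 + (-195 + 48*1208)) = 1/(-3093206 + (-195 + 57984)) = 1/(-3093206 + 57789) = 1/(-3035417) = -1/3035417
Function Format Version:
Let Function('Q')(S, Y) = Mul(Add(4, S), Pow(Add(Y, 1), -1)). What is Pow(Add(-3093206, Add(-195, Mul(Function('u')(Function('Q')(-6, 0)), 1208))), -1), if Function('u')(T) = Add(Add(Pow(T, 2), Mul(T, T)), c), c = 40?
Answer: Rational(-1, 3035417) ≈ -3.2944e-7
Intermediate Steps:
Function('Q')(S, Y) = Mul(Pow(Add(1, Y), -1), Add(4, S)) (Function('Q')(S, Y) = Mul(Add(4, S), Pow(Add(1, Y), -1)) = Mul(Pow(Add(1, Y), -1), Add(4, S)))
Function('u')(T) = Add(40, Mul(2, Pow(T, 2))) (Function('u')(T) = Add(Add(Pow(T, 2), Mul(T, T)), 40) = Add(Add(Pow(T, 2), Pow(T, 2)), 40) = Add(Mul(2, Pow(T, 2)), 40) = Add(40, Mul(2, Pow(T, 2))))
Pow(Add(-3093206, Add(-195, Mul(Function('u')(Function('Q')(-6, 0)), 1208))), -1) = Pow(Add(-3093206, Add(-195, Mul(Add(40, Mul(2, Pow(Mul(Pow(Add(1, 0), -1), Add(4, -6)), 2))), 1208))), -1) = Pow(Add(-3093206, Add(-195, Mul(Add(40, Mul(2, Pow(Mul(Pow(1, -1), -2), 2))), 1208))), -1) = Pow(Add(-3093206, Add(-195, Mul(Add(40, Mul(2, Pow(Mul(1, -2), 2))), 1208))), -1) = Pow(Add(-3093206, Add(-195, Mul(Add(40, Mul(2, Pow(-2, 2))), 1208))), -1) = Pow(Add(-3093206, Add(-195, Mul(Add(40, Mul(2, 4)), 1208))), -1) = Pow(Add(-3093206, Add(-195, Mul(Add(40, 8), 1208))), -1) = Pow(Add(-3093206, Add(-195, Mul(48, 1208))), -1) = Pow(Add(-3093206, Add(-195, 57984)), -1) = Pow(Add(-3093206, 57789), -1) = Pow(-3035417, -1) = Rational(-1, 3035417)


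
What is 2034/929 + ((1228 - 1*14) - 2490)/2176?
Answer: 810145/505376 ≈ 1.6031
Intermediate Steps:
2034/929 + ((1228 - 1*14) - 2490)/2176 = 2034*(1/929) + ((1228 - 14) - 2490)*(1/2176) = 2034/929 + (1214 - 2490)*(1/2176) = 2034/929 - 1276*1/2176 = 2034/929 - 319/544 = 810145/505376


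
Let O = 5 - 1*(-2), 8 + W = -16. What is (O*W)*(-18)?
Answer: 3024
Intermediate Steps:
W = -24 (W = -8 - 16 = -24)
O = 7 (O = 5 + 2 = 7)
(O*W)*(-18) = (7*(-24))*(-18) = -168*(-18) = 3024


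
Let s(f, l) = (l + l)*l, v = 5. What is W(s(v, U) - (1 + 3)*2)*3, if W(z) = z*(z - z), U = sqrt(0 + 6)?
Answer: 0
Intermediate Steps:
U = sqrt(6) ≈ 2.4495
s(f, l) = 2*l**2 (s(f, l) = (2*l)*l = 2*l**2)
W(z) = 0 (W(z) = z*0 = 0)
W(s(v, U) - (1 + 3)*2)*3 = 0*3 = 0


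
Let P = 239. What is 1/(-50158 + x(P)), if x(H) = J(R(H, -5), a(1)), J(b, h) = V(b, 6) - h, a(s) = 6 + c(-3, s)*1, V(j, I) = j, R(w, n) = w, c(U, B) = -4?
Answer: -1/49921 ≈ -2.0032e-5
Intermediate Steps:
a(s) = 2 (a(s) = 6 - 4*1 = 6 - 4 = 2)
J(b, h) = b - h
x(H) = -2 + H (x(H) = H - 1*2 = H - 2 = -2 + H)
1/(-50158 + x(P)) = 1/(-50158 + (-2 + 239)) = 1/(-50158 + 237) = 1/(-49921) = -1/49921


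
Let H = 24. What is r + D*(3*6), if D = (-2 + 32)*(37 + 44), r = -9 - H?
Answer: 43707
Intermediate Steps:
r = -33 (r = -9 - 1*24 = -9 - 24 = -33)
D = 2430 (D = 30*81 = 2430)
r + D*(3*6) = -33 + 2430*(3*6) = -33 + 2430*18 = -33 + 43740 = 43707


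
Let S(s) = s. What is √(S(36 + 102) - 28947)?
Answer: 3*I*√3201 ≈ 169.73*I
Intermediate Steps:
√(S(36 + 102) - 28947) = √((36 + 102) - 28947) = √(138 - 28947) = √(-28809) = 3*I*√3201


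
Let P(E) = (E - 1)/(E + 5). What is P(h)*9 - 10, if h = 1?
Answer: -10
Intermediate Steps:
P(E) = (-1 + E)/(5 + E)
P(h)*9 - 10 = ((-1 + 1)/(5 + 1))*9 - 10 = (0/6)*9 - 10 = ((1/6)*0)*9 - 10 = 0*9 - 10 = 0 - 10 = -10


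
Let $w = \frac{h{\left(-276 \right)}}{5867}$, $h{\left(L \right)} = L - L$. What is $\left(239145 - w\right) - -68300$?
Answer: $307445$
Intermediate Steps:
$h{\left(L \right)} = 0$
$w = 0$ ($w = \frac{0}{5867} = 0 \cdot \frac{1}{5867} = 0$)
$\left(239145 - w\right) - -68300 = \left(239145 - 0\right) - -68300 = \left(239145 + 0\right) + 68300 = 239145 + 68300 = 307445$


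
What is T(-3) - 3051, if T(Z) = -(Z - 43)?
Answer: -3005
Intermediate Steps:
T(Z) = 43 - Z (T(Z) = -(-43 + Z) = 43 - Z)
T(-3) - 3051 = (43 - 1*(-3)) - 3051 = (43 + 3) - 3051 = 46 - 3051 = -3005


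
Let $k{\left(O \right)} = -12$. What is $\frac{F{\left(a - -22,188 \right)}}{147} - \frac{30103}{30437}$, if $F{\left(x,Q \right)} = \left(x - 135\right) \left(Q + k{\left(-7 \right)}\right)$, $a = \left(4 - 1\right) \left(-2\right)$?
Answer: $- \frac{91699667}{639177} \approx -143.47$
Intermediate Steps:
$a = -6$ ($a = 3 \left(-2\right) = -6$)
$F{\left(x,Q \right)} = \left(-135 + x\right) \left(-12 + Q\right)$ ($F{\left(x,Q \right)} = \left(x - 135\right) \left(Q - 12\right) = \left(-135 + x\right) \left(-12 + Q\right)$)
$\frac{F{\left(a - -22,188 \right)}}{147} - \frac{30103}{30437} = \frac{1620 - 25380 - 12 \left(-6 - -22\right) + 188 \left(-6 - -22\right)}{147} - \frac{30103}{30437} = \left(1620 - 25380 - 12 \left(-6 + 22\right) + 188 \left(-6 + 22\right)\right) \frac{1}{147} - \frac{30103}{30437} = \left(1620 - 25380 - 192 + 188 \cdot 16\right) \frac{1}{147} - \frac{30103}{30437} = \left(1620 - 25380 - 192 + 3008\right) \frac{1}{147} - \frac{30103}{30437} = \left(-20944\right) \frac{1}{147} - \frac{30103}{30437} = - \frac{2992}{21} - \frac{30103}{30437} = - \frac{91699667}{639177}$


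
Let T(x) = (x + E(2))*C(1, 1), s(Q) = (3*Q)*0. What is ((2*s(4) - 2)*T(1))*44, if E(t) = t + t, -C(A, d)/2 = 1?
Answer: 880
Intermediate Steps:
C(A, d) = -2 (C(A, d) = -2*1 = -2)
s(Q) = 0
E(t) = 2*t
T(x) = -8 - 2*x (T(x) = (x + 2*2)*(-2) = (x + 4)*(-2) = (4 + x)*(-2) = -8 - 2*x)
((2*s(4) - 2)*T(1))*44 = ((2*0 - 2)*(-8 - 2*1))*44 = ((0 - 2)*(-8 - 2))*44 = -2*(-10)*44 = 20*44 = 880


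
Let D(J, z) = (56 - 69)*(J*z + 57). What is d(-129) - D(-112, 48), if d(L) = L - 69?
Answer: -69345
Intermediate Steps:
d(L) = -69 + L
D(J, z) = -741 - 13*J*z (D(J, z) = -13*(57 + J*z) = -741 - 13*J*z)
d(-129) - D(-112, 48) = (-69 - 129) - (-741 - 13*(-112)*48) = -198 - (-741 + 69888) = -198 - 1*69147 = -198 - 69147 = -69345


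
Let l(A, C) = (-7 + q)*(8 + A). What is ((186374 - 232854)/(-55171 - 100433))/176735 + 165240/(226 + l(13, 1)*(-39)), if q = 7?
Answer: 113605280177752/155378802111 ≈ 731.15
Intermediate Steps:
l(A, C) = 0 (l(A, C) = (-7 + 7)*(8 + A) = 0*(8 + A) = 0)
((186374 - 232854)/(-55171 - 100433))/176735 + 165240/(226 + l(13, 1)*(-39)) = ((186374 - 232854)/(-55171 - 100433))/176735 + 165240/(226 + 0*(-39)) = -46480/(-155604)*(1/176735) + 165240/(226 + 0) = -46480*(-1/155604)*(1/176735) + 165240/226 = (11620/38901)*(1/176735) + 165240*(1/226) = 2324/1375033647 + 82620/113 = 113605280177752/155378802111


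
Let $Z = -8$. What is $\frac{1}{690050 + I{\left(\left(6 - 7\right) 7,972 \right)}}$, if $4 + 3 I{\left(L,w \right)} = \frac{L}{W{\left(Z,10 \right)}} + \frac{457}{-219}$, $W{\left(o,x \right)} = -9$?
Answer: $\frac{1971}{1360085062} \approx 1.4492 \cdot 10^{-6}$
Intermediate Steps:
$I{\left(L,w \right)} = - \frac{1333}{657} - \frac{L}{27}$ ($I{\left(L,w \right)} = - \frac{4}{3} + \frac{\frac{L}{-9} + \frac{457}{-219}}{3} = - \frac{4}{3} + \frac{L \left(- \frac{1}{9}\right) + 457 \left(- \frac{1}{219}\right)}{3} = - \frac{4}{3} + \frac{- \frac{L}{9} - \frac{457}{219}}{3} = - \frac{4}{3} + \frac{- \frac{457}{219} - \frac{L}{9}}{3} = - \frac{4}{3} - \left(\frac{457}{657} + \frac{L}{27}\right) = - \frac{1333}{657} - \frac{L}{27}$)
$\frac{1}{690050 + I{\left(\left(6 - 7\right) 7,972 \right)}} = \frac{1}{690050 - \left(\frac{1333}{657} + \frac{\left(6 - 7\right) 7}{27}\right)} = \frac{1}{690050 - \left(\frac{1333}{657} + \frac{\left(-1\right) 7}{27}\right)} = \frac{1}{690050 - \frac{3488}{1971}} = \frac{1}{\frac{1360085062}{1971}} = \frac{1971}{1360085062}$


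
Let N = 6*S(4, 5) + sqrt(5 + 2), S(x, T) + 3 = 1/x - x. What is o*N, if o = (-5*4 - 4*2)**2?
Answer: -31752 + 784*sqrt(7) ≈ -29678.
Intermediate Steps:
S(x, T) = -3 + 1/x - x (S(x, T) = -3 + (1/x - x) = -3 + 1/x - x)
N = -81/2 + sqrt(7) (N = 6*(-3 + 1/4 - 1*4) + sqrt(5 + 2) = 6*(-3 + 1/4 - 4) + sqrt(7) = 6*(-27/4) + sqrt(7) = -81/2 + sqrt(7) ≈ -37.854)
o = 784 (o = (-20 - 8)**2 = (-28)**2 = 784)
o*N = 784*(-81/2 + sqrt(7)) = -31752 + 784*sqrt(7)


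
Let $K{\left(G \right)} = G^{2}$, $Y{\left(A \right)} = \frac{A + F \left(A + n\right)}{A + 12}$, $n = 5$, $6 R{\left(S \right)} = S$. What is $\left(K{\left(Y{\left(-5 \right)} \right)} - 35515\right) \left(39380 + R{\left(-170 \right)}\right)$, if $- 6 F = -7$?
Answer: $- \frac{9782880550}{7} \approx -1.3976 \cdot 10^{9}$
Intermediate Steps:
$F = \frac{7}{6}$ ($F = \left(- \frac{1}{6}\right) \left(-7\right) = \frac{7}{6} \approx 1.1667$)
$R{\left(S \right)} = \frac{S}{6}$
$Y{\left(A \right)} = \frac{\frac{35}{6} + \frac{13 A}{6}}{12 + A}$ ($Y{\left(A \right)} = \frac{A + \frac{7 \left(A + 5\right)}{6}}{A + 12} = \frac{A + \frac{7 \left(5 + A\right)}{6}}{12 + A} = \frac{A + \left(\frac{35}{6} + \frac{7 A}{6}\right)}{12 + A} = \frac{\frac{35}{6} + \frac{13 A}{6}}{12 + A}$)
$\left(K{\left(Y{\left(-5 \right)} \right)} - 35515\right) \left(39380 + R{\left(-170 \right)}\right) = \left(\left(\frac{35 + 13 \left(-5\right)}{6 \left(12 - 5\right)}\right)^{2} - 35515\right) \left(39380 + \frac{1}{6} \left(-170\right)\right) = \left(\left(\frac{35 - 65}{6 \cdot 7}\right)^{2} - 35515\right) \left(39380 - \frac{85}{3}\right) = \left(\left(\frac{1}{6} \cdot \frac{1}{7} \left(-30\right)\right)^{2} - 35515\right) \frac{118055}{3} = \left(\left(- \frac{5}{7}\right)^{2} - 35515\right) \frac{118055}{3} = \left(\frac{25}{49} - 35515\right) \frac{118055}{3} = \left(- \frac{1740210}{49}\right) \frac{118055}{3} = - \frac{9782880550}{7}$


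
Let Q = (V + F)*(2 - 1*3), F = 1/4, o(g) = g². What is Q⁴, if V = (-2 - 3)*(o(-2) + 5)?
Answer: 1026625681/256 ≈ 4.0103e+6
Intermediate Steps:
F = ¼ ≈ 0.25000
V = -45 (V = (-2 - 3)*((-2)² + 5) = -5*(4 + 5) = -5*9 = -45)
Q = 179/4 (Q = (-45 + ¼)*(2 - 1*3) = -179*(2 - 3)/4 = -179/4*(-1) = 179/4 ≈ 44.750)
Q⁴ = (179/4)⁴ = 1026625681/256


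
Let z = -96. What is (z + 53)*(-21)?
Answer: 903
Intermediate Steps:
(z + 53)*(-21) = (-96 + 53)*(-21) = -43*(-21) = 903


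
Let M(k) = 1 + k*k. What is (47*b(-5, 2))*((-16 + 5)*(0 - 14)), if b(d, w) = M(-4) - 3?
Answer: 101332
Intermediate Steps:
M(k) = 1 + k²
b(d, w) = 14 (b(d, w) = (1 + (-4)²) - 3 = (1 + 16) - 3 = 17 - 3 = 14)
(47*b(-5, 2))*((-16 + 5)*(0 - 14)) = (47*14)*((-16 + 5)*(0 - 14)) = 658*(-11*(-14)) = 658*154 = 101332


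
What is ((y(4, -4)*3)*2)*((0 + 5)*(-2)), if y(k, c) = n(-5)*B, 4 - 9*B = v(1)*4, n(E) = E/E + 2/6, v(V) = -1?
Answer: -640/9 ≈ -71.111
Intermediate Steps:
n(E) = 4/3 (n(E) = 1 + 2*(1/6) = 1 + 1/3 = 4/3)
B = 8/9 (B = 4/9 - (-1)*4/9 = 4/9 - 1/9*(-4) = 4/9 + 4/9 = 8/9 ≈ 0.88889)
y(k, c) = 32/27 (y(k, c) = (4/3)*(8/9) = 32/27)
((y(4, -4)*3)*2)*((0 + 5)*(-2)) = (((32/27)*3)*2)*((0 + 5)*(-2)) = ((32/9)*2)*(5*(-2)) = (64/9)*(-10) = -640/9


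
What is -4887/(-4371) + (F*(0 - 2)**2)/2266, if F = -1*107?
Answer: 1533859/1650781 ≈ 0.92917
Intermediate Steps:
F = -107
-4887/(-4371) + (F*(0 - 2)**2)/2266 = -4887/(-4371) - 107*(0 - 2)**2/2266 = -4887*(-1/4371) - 107*(-2)**2*(1/2266) = 1629/1457 - 107*4*(1/2266) = 1629/1457 - 428*1/2266 = 1629/1457 - 214/1133 = 1533859/1650781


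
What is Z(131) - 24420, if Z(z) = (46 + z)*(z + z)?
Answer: 21954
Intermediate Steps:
Z(z) = 2*z*(46 + z) (Z(z) = (46 + z)*(2*z) = 2*z*(46 + z))
Z(131) - 24420 = 2*131*(46 + 131) - 24420 = 2*131*177 - 24420 = 46374 - 24420 = 21954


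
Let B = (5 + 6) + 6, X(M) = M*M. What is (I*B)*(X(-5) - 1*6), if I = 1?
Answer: 323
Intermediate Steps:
X(M) = M²
B = 17 (B = 11 + 6 = 17)
(I*B)*(X(-5) - 1*6) = (1*17)*((-5)² - 1*6) = 17*(25 - 6) = 17*19 = 323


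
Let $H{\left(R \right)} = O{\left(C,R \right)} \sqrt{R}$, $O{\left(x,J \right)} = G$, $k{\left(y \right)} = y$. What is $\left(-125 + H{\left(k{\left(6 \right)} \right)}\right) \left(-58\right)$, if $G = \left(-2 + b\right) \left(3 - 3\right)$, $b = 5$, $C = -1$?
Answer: $7250$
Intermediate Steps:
$G = 0$ ($G = \left(-2 + 5\right) \left(3 - 3\right) = 3 \cdot 0 = 0$)
$O{\left(x,J \right)} = 0$
$H{\left(R \right)} = 0$ ($H{\left(R \right)} = 0 \sqrt{R} = 0$)
$\left(-125 + H{\left(k{\left(6 \right)} \right)}\right) \left(-58\right) = \left(-125 + 0\right) \left(-58\right) = \left(-125\right) \left(-58\right) = 7250$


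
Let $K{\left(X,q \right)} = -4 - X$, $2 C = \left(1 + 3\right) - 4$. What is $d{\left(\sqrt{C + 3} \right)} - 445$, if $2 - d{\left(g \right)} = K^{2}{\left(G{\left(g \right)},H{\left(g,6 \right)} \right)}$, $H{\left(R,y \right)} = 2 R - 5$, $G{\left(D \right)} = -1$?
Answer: $-452$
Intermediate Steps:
$H{\left(R,y \right)} = -5 + 2 R$
$C = 0$ ($C = \frac{\left(1 + 3\right) - 4}{2} = \frac{4 - 4}{2} = \frac{1}{2} \cdot 0 = 0$)
$d{\left(g \right)} = -7$ ($d{\left(g \right)} = 2 - \left(-4 - -1\right)^{2} = 2 - \left(-4 + 1\right)^{2} = 2 - \left(-3\right)^{2} = 2 - 9 = -7$)
$d{\left(\sqrt{C + 3} \right)} - 445 = -7 - 445 = -452$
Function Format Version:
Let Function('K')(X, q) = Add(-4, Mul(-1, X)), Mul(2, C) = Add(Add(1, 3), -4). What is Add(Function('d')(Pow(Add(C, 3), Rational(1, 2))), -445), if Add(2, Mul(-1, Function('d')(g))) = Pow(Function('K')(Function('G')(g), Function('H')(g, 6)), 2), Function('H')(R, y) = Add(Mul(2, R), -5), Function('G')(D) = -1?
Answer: -452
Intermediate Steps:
Function('H')(R, y) = Add(-5, Mul(2, R))
C = 0 (C = Mul(Rational(1, 2), Add(Add(1, 3), -4)) = Mul(Rational(1, 2), Add(4, -4)) = Mul(Rational(1, 2), 0) = 0)
Function('d')(g) = -7 (Function('d')(g) = Add(2, Mul(-1, Pow(Add(-4, Mul(-1, -1)), 2))) = Add(2, Mul(-1, Pow(Add(-4, 1), 2))) = Add(2, Mul(-1, Pow(-3, 2))) = Add(2, Mul(-1, 9)) = Add(2, -9) = -7)
Add(Function('d')(Pow(Add(C, 3), Rational(1, 2))), -445) = Add(-7, -445) = -452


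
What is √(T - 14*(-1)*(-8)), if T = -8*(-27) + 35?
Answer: √139 ≈ 11.790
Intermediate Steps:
T = 251 (T = 216 + 35 = 251)
√(T - 14*(-1)*(-8)) = √(251 - 14*(-1)*(-8)) = √(251 + 14*(-8)) = √(251 - 112) = √139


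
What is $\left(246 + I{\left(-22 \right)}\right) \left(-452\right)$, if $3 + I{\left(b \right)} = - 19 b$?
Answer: $-298772$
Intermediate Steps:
$I{\left(b \right)} = -3 - 19 b$
$\left(246 + I{\left(-22 \right)}\right) \left(-452\right) = \left(246 - -415\right) \left(-452\right) = \left(246 + \left(-3 + 418\right)\right) \left(-452\right) = \left(246 + 415\right) \left(-452\right) = 661 \left(-452\right) = -298772$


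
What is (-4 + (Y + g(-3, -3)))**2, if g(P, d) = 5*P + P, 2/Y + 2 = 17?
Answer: 107584/225 ≈ 478.15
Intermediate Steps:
Y = 2/15 (Y = 2/(-2 + 17) = 2/15 ≈ 0.13333)
g(P, d) = 6*P
(-4 + (Y + g(-3, -3)))**2 = (-4 + (2/15 + 6*(-3)))**2 = (-4 + (2/15 - 18))**2 = (-4 - 268/15)**2 = (-328/15)**2 = 107584/225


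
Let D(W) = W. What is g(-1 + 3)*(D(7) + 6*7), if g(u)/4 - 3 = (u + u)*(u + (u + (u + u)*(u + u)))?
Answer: 16268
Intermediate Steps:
g(u) = 12 + 8*u*(2*u + 4*u**2) (g(u) = 12 + 4*((u + u)*(u + (u + (u + u)*(u + u)))) = 12 + 4*((2*u)*(u + (u + (2*u)*(2*u)))) = 12 + 4*((2*u)*(u + (u + 4*u**2))) = 12 + 4*((2*u)*(2*u + 4*u**2)) = 12 + 4*(2*u*(2*u + 4*u**2)) = 12 + 8*u*(2*u + 4*u**2))
g(-1 + 3)*(D(7) + 6*7) = (12 + 16*(-1 + 3)**2 + 32*(-1 + 3)**3)*(7 + 6*7) = (12 + 16*2**2 + 32*2**3)*(7 + 42) = (12 + 16*4 + 32*8)*49 = (12 + 64 + 256)*49 = 332*49 = 16268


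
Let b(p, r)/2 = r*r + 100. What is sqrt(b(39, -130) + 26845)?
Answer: sqrt(60845) ≈ 246.67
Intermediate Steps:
b(p, r) = 200 + 2*r**2 (b(p, r) = 2*(r*r + 100) = 2*(r**2 + 100) = 2*(100 + r**2) = 200 + 2*r**2)
sqrt(b(39, -130) + 26845) = sqrt((200 + 2*(-130)**2) + 26845) = sqrt((200 + 2*16900) + 26845) = sqrt((200 + 33800) + 26845) = sqrt(34000 + 26845) = sqrt(60845)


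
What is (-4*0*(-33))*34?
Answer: 0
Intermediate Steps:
(-4*0*(-33))*34 = (0*(-33))*34 = 0*34 = 0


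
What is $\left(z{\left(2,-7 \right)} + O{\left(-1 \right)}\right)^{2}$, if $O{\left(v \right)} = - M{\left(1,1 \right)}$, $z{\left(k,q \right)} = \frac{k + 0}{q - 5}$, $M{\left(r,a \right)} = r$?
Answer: $\frac{49}{36} \approx 1.3611$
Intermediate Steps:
$z{\left(k,q \right)} = \frac{k}{-5 + q}$
$O{\left(v \right)} = -1$ ($O{\left(v \right)} = \left(-1\right) 1 = -1$)
$\left(z{\left(2,-7 \right)} + O{\left(-1 \right)}\right)^{2} = \left(\frac{2}{-5 - 7} - 1\right)^{2} = \left(\frac{2}{-12} - 1\right)^{2} = \left(2 \left(- \frac{1}{12}\right) - 1\right)^{2} = \left(- \frac{1}{6} - 1\right)^{2} = \left(- \frac{7}{6}\right)^{2} = \frac{49}{36}$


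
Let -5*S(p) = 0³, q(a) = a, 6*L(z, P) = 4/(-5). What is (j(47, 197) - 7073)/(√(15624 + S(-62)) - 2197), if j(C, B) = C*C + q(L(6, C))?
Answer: 160297514/72167775 + 145924*√434/24055925 ≈ 2.3475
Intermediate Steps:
L(z, P) = -2/15 (L(z, P) = (4/(-5))/6 = (4*(-⅕))/6 = (⅙)*(-⅘) = -2/15)
S(p) = 0 (S(p) = -⅕*0³ = -⅕*0 = 0)
j(C, B) = -2/15 + C² (j(C, B) = C*C - 2/15 = C² - 2/15 = -2/15 + C²)
(j(47, 197) - 7073)/(√(15624 + S(-62)) - 2197) = ((-2/15 + 47²) - 7073)/(√(15624 + 0) - 2197) = ((-2/15 + 2209) - 7073)/(√15624 - 2197) = (33133/15 - 7073)/(6*√434 - 2197) = -72962/(15*(-2197 + 6*√434))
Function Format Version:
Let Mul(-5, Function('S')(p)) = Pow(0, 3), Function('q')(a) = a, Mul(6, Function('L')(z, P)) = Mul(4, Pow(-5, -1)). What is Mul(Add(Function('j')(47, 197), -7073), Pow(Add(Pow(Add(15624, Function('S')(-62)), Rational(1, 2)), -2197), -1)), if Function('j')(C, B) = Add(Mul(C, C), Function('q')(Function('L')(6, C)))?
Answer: Add(Rational(160297514, 72167775), Mul(Rational(145924, 24055925), Pow(434, Rational(1, 2)))) ≈ 2.3475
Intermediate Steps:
Function('L')(z, P) = Rational(-2, 15) (Function('L')(z, P) = Mul(Rational(1, 6), Mul(4, Pow(-5, -1))) = Mul(Rational(1, 6), Mul(4, Rational(-1, 5))) = Mul(Rational(1, 6), Rational(-4, 5)) = Rational(-2, 15))
Function('S')(p) = 0 (Function('S')(p) = Mul(Rational(-1, 5), Pow(0, 3)) = Mul(Rational(-1, 5), 0) = 0)
Function('j')(C, B) = Add(Rational(-2, 15), Pow(C, 2)) (Function('j')(C, B) = Add(Mul(C, C), Rational(-2, 15)) = Add(Pow(C, 2), Rational(-2, 15)) = Add(Rational(-2, 15), Pow(C, 2)))
Mul(Add(Function('j')(47, 197), -7073), Pow(Add(Pow(Add(15624, Function('S')(-62)), Rational(1, 2)), -2197), -1)) = Mul(Add(Add(Rational(-2, 15), Pow(47, 2)), -7073), Pow(Add(Pow(Add(15624, 0), Rational(1, 2)), -2197), -1)) = Mul(Add(Add(Rational(-2, 15), 2209), -7073), Pow(Add(Pow(15624, Rational(1, 2)), -2197), -1)) = Mul(Add(Rational(33133, 15), -7073), Pow(Add(Mul(6, Pow(434, Rational(1, 2))), -2197), -1)) = Mul(Rational(-72962, 15), Pow(Add(-2197, Mul(6, Pow(434, Rational(1, 2)))), -1))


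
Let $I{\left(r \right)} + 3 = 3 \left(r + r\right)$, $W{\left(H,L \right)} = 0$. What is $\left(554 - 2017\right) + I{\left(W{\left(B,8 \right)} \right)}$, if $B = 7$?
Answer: $-1466$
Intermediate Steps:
$I{\left(r \right)} = -3 + 6 r$ ($I{\left(r \right)} = -3 + 3 \left(r + r\right) = -3 + 3 \cdot 2 r = -3 + 6 r$)
$\left(554 - 2017\right) + I{\left(W{\left(B,8 \right)} \right)} = \left(554 - 2017\right) + \left(-3 + 6 \cdot 0\right) = -1463 + \left(-3 + 0\right) = -1463 - 3 = -1466$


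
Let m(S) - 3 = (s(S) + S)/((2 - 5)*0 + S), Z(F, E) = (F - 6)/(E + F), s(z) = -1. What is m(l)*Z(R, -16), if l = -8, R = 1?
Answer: 11/8 ≈ 1.3750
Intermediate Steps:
Z(F, E) = (-6 + F)/(E + F)
m(S) = 3 + (-1 + S)/S (m(S) = 3 + (-1 + S)/((2 - 5)*0 + S) = 3 + (-1 + S)/(-3*0 + S) = 3 + (-1 + S)/(0 + S) = 3 + (-1 + S)/S)
m(l)*Z(R, -16) = (4 - 1/(-8))*((-6 + 1)/(-16 + 1)) = (4 - 1*(-⅛))*(-5/(-15)) = (4 + ⅛)*(-1/15*(-5)) = (33/8)*(⅓) = 11/8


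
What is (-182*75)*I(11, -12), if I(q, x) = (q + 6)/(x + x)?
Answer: 38675/4 ≈ 9668.8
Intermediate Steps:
I(q, x) = (6 + q)/(2*x) (I(q, x) = (6 + q)/((2*x)) = (6 + q)*(1/(2*x)) = (6 + q)/(2*x))
(-182*75)*I(11, -12) = (-182*75)*((½)*(6 + 11)/(-12)) = -6825*(-1)*17/12 = -13650*(-17/24) = 38675/4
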